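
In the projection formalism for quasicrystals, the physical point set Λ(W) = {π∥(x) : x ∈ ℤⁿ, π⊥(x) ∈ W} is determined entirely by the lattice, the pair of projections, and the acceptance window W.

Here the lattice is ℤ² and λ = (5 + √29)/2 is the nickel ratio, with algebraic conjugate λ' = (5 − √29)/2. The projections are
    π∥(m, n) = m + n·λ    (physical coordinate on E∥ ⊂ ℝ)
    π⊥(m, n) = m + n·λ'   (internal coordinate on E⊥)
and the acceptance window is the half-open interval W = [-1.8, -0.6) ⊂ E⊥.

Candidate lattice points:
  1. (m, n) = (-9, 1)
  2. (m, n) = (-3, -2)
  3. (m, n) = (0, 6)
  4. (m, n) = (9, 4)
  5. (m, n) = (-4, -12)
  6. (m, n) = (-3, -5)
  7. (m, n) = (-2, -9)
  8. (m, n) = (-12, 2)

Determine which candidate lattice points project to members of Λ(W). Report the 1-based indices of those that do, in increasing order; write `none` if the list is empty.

Numerically λ ≈ 5.1926 and λ' = −1/λ ≈ -0.1926.
candidate 1: (m,n)=(-9,1) → π∥ = -9+1·λ ≈ -3.8074, π⊥ = -9+1·λ' ≈ -9.1926 ∉ [-1.8, -0.6) ⇒ out
candidate 2: (m,n)=(-3,-2) → π∥ = -3-2·λ ≈ -13.3852, π⊥ = -3-2·λ' ≈ -2.6148 ∉ [-1.8, -0.6) ⇒ out
candidate 3: (m,n)=(0,6) → π∥ = 0+6·λ ≈ 31.1555, π⊥ = 0+6·λ' ≈ -1.1555 ∈ [-1.8, -0.6) ⇒ IN Λ
candidate 4: (m,n)=(9,4) → π∥ = 9+4·λ ≈ 29.7703, π⊥ = 9+4·λ' ≈ 8.2297 ∉ [-1.8, -0.6) ⇒ out
candidate 5: (m,n)=(-4,-12) → π∥ = -4-12·λ ≈ -66.3110, π⊥ = -4-12·λ' ≈ -1.6890 ∈ [-1.8, -0.6) ⇒ IN Λ
candidate 6: (m,n)=(-3,-5) → π∥ = -3-5·λ ≈ -28.9629, π⊥ = -3-5·λ' ≈ -2.0371 ∉ [-1.8, -0.6) ⇒ out
candidate 7: (m,n)=(-2,-9) → π∥ = -2-9·λ ≈ -48.7332, π⊥ = -2-9·λ' ≈ -0.2668 ∉ [-1.8, -0.6) ⇒ out
candidate 8: (m,n)=(-12,2) → π∥ = -12+2·λ ≈ -1.6148, π⊥ = -12+2·λ' ≈ -12.3852 ∉ [-1.8, -0.6) ⇒ out

3, 5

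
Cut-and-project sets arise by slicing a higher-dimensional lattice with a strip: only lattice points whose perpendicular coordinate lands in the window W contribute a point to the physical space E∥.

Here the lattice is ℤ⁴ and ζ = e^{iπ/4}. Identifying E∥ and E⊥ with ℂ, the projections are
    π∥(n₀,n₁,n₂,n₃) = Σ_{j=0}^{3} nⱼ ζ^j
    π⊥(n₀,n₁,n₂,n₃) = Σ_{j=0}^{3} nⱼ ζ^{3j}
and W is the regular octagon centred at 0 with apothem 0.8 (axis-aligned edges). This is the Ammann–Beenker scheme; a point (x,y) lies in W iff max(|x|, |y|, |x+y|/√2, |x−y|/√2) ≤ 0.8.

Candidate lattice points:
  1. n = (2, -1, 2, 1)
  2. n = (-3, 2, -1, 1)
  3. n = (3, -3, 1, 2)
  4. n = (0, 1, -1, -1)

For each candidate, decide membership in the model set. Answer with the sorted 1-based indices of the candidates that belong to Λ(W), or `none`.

Internal map: ζ^{3j} for j=0..3 gives (1,0), (−√2/2,√2/2), (0,−1), (√2/2,√2/2).
candidate 1: n = (2, -1, 2, 1) → π⊥ ≈ (+3.4142, -2.0000); max(|x|,|y|,|x±y|/√2) = 3.8284 > 0.8 ⇒ ∉ W
candidate 2: n = (-3, 2, -1, 1) → π⊥ ≈ (-3.7071, +3.1213); max(|x|,|y|,|x±y|/√2) = 4.8284 > 0.8 ⇒ ∉ W
candidate 3: n = (3, -3, 1, 2) → π⊥ ≈ (+6.5355, -1.7071); max(|x|,|y|,|x±y|/√2) = 6.5355 > 0.8 ⇒ ∉ W
candidate 4: n = (0, 1, -1, -1) → π⊥ ≈ (-1.4142, +1.0000); max(|x|,|y|,|x±y|/√2) = 1.7071 > 0.8 ⇒ ∉ W

none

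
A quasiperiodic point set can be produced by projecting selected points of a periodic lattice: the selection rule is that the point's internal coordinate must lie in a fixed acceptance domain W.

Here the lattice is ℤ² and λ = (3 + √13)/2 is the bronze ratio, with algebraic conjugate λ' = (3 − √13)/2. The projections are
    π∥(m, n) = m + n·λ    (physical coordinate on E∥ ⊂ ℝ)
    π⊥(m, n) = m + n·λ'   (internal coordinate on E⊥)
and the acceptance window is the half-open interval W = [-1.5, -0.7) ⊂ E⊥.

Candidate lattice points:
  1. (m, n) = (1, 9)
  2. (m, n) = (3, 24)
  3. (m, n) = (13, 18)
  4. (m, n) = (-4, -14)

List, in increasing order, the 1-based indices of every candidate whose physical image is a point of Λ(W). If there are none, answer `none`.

none

λ' = (3−√13)/2 ≈ -0.302776.
candidate 1: (m,n)=(1,9) → π∥ = 1+9·λ ≈ 30.724981, π⊥ = 1+9·λ' ≈ -1.724981 ∉ [-1.5, -0.7) ⇒ out
candidate 2: (m,n)=(3,24) → π∥ = 3+24·λ ≈ 82.266615, π⊥ = 3+24·λ' ≈ -4.266615 ∉ [-1.5, -0.7) ⇒ out
candidate 3: (m,n)=(13,18) → π∥ = 13+18·λ ≈ 72.449961, π⊥ = 13+18·λ' ≈ 7.550039 ∉ [-1.5, -0.7) ⇒ out
candidate 4: (m,n)=(-4,-14) → π∥ = -4-14·λ ≈ -50.238859, π⊥ = -4-14·λ' ≈ 0.238859 ∉ [-1.5, -0.7) ⇒ out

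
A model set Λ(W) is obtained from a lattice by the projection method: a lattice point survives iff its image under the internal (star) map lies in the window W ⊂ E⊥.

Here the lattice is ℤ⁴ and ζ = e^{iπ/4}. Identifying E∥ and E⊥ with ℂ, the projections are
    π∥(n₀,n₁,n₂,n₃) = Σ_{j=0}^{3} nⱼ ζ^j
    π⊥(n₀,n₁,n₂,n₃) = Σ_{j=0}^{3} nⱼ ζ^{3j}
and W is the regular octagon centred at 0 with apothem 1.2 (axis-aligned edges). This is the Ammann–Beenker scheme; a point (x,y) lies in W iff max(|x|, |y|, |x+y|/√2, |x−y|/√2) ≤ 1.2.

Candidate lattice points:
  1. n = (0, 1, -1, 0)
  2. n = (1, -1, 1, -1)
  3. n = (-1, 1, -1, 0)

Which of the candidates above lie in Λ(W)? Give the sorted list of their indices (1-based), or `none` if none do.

none

Internal map: ζ^{3j} for j=0..3 gives (1,0), (−√2/2,√2/2), (0,−1), (√2/2,√2/2).
candidate 1: n = (0, 1, -1, 0) → π⊥ ≈ (-0.707107, +1.707107); max(|x|,|y|,|x±y|/√2) = 1.707107 > 1.2 ⇒ ∉ W
candidate 2: n = (1, -1, 1, -1) → π⊥ ≈ (+1.000000, -2.414214); max(|x|,|y|,|x±y|/√2) = 2.414214 > 1.2 ⇒ ∉ W
candidate 3: n = (-1, 1, -1, 0) → π⊥ ≈ (-1.707107, +1.707107); max(|x|,|y|,|x±y|/√2) = 2.414214 > 1.2 ⇒ ∉ W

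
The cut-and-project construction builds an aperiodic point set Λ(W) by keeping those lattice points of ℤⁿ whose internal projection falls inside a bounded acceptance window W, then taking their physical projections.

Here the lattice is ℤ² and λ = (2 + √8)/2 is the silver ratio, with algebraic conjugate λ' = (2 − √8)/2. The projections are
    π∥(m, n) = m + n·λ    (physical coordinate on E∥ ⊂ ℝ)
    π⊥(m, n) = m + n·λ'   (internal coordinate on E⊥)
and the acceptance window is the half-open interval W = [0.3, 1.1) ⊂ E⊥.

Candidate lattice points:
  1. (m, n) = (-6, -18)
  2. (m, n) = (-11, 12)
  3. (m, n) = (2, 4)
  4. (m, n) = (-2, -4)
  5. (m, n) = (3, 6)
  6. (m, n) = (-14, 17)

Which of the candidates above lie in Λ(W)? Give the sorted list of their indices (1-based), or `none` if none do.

3, 5

Numerically λ ≈ 2.414214 and λ' = −1/λ ≈ -0.414214.
[1] lift (-6,-18): star map gives 1.455844; window check 0.3 ≤ 1.455844 < 1.1 is false → out
[2] lift (-11,12): star map gives -15.970563; window check 0.3 ≤ -15.970563 < 1.1 is false → out
[3] lift (2,4): star map gives 0.343146; window check 0.3 ≤ 0.343146 < 1.1 is true → IN Λ
[4] lift (-2,-4): star map gives -0.343146; window check 0.3 ≤ -0.343146 < 1.1 is false → out
[5] lift (3,6): star map gives 0.514719; window check 0.3 ≤ 0.514719 < 1.1 is true → IN Λ
[6] lift (-14,17): star map gives -21.041631; window check 0.3 ≤ -21.041631 < 1.1 is false → out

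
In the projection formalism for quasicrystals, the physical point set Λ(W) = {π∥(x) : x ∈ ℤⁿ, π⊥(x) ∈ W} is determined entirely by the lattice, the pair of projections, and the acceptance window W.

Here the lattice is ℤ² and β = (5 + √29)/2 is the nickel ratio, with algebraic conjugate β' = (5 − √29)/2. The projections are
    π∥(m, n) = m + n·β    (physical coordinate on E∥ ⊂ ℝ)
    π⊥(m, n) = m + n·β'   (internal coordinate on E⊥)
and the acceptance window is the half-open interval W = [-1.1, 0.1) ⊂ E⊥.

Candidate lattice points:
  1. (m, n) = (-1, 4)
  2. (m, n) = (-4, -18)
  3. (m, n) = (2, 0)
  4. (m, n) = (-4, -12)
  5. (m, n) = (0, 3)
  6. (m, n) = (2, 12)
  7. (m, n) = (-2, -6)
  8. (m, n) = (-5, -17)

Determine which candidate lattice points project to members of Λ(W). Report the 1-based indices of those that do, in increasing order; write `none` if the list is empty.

2, 5, 6, 7

Compute β' = (5−√29)/2 = -0.19258, so π⊥(m,n) = m -0.19258·n.
[1] lift (-1,4): star map gives -1.77033; window check -1.1 ≤ -1.77033 < 0.1 is false → out
[2] lift (-4,-18): star map gives -0.53352; window check -1.1 ≤ -0.53352 < 0.1 is true → IN Λ
[3] lift (2,0): star map gives 2.00000; window check -1.1 ≤ 2.00000 < 0.1 is false → out
[4] lift (-4,-12): star map gives -1.68901; window check -1.1 ≤ -1.68901 < 0.1 is false → out
[5] lift (0,3): star map gives -0.57775; window check -1.1 ≤ -0.57775 < 0.1 is true → IN Λ
[6] lift (2,12): star map gives -0.31099; window check -1.1 ≤ -0.31099 < 0.1 is true → IN Λ
[7] lift (-2,-6): star map gives -0.84451; window check -1.1 ≤ -0.84451 < 0.1 is true → IN Λ
[8] lift (-5,-17): star map gives -1.72610; window check -1.1 ≤ -1.72610 < 0.1 is false → out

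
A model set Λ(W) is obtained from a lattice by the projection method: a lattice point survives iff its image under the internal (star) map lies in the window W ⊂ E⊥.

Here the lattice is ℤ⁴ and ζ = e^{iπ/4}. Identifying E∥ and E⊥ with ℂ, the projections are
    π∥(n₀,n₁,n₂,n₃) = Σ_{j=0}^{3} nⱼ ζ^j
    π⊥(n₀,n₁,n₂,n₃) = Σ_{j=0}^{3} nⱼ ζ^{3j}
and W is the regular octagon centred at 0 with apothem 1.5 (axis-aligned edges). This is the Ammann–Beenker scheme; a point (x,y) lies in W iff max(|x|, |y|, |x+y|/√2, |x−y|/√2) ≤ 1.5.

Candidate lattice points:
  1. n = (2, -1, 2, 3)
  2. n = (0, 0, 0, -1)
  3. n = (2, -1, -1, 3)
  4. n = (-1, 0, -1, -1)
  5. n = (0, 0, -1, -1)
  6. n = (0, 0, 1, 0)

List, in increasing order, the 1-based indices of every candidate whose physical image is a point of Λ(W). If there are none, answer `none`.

2, 5, 6

With ζ = e^{iπ/4} the internal vectors are ζ^0,ζ^3,ζ^6,ζ^9.
#1 (2, -1, 2, 3): internal (4.82843, -0.58579); octagon support 4.82843 vs apothem 1.5 → ∉ W
#2 (0, 0, 0, -1): internal (-0.70711, -0.70711); octagon support 1.00000 vs apothem 1.5 → ∈ W
#3 (2, -1, -1, 3): internal (4.82843, 2.41421); octagon support 5.12132 vs apothem 1.5 → ∉ W
#4 (-1, 0, -1, -1): internal (-1.70711, 0.29289); octagon support 1.70711 vs apothem 1.5 → ∉ W
#5 (0, 0, -1, -1): internal (-0.70711, 0.29289); octagon support 0.70711 vs apothem 1.5 → ∈ W
#6 (0, 0, 1, 0): internal (0.00000, -1.00000); octagon support 1.00000 vs apothem 1.5 → ∈ W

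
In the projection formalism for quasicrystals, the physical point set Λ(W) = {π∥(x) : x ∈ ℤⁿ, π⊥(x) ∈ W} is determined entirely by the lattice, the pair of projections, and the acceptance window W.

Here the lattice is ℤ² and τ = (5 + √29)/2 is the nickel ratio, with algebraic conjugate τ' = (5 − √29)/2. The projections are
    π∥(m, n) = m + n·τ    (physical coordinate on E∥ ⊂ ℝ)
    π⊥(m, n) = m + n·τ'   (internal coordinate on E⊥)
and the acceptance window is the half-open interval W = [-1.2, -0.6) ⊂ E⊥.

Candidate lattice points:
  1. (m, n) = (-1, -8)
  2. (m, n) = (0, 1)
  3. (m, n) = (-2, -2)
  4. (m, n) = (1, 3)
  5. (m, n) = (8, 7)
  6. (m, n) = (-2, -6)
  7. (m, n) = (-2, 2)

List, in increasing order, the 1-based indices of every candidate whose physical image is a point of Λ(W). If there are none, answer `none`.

Compute τ' = (5−√29)/2 = -0.192582, so π⊥(m,n) = m -0.192582·n.
candidate 1: (m,n)=(-1,-8) → π∥ = -1-8·τ ≈ -42.540659, π⊥ = -1-8·τ' ≈ 0.540659 ∉ [-1.2, -0.6) ⇒ out
candidate 2: (m,n)=(0,1) → π∥ = 0+1·τ ≈ 5.192582, π⊥ = 0+1·τ' ≈ -0.192582 ∉ [-1.2, -0.6) ⇒ out
candidate 3: (m,n)=(-2,-2) → π∥ = -2-2·τ ≈ -12.385165, π⊥ = -2-2·τ' ≈ -1.614835 ∉ [-1.2, -0.6) ⇒ out
candidate 4: (m,n)=(1,3) → π∥ = 1+3·τ ≈ 16.577747, π⊥ = 1+3·τ' ≈ 0.422253 ∉ [-1.2, -0.6) ⇒ out
candidate 5: (m,n)=(8,7) → π∥ = 8+7·τ ≈ 44.348077, π⊥ = 8+7·τ' ≈ 6.651923 ∉ [-1.2, -0.6) ⇒ out
candidate 6: (m,n)=(-2,-6) → π∥ = -2-6·τ ≈ -33.155494, π⊥ = -2-6·τ' ≈ -0.844506 ∈ [-1.2, -0.6) ⇒ IN Λ
candidate 7: (m,n)=(-2,2) → π∥ = -2+2·τ ≈ 8.385165, π⊥ = -2+2·τ' ≈ -2.385165 ∉ [-1.2, -0.6) ⇒ out

6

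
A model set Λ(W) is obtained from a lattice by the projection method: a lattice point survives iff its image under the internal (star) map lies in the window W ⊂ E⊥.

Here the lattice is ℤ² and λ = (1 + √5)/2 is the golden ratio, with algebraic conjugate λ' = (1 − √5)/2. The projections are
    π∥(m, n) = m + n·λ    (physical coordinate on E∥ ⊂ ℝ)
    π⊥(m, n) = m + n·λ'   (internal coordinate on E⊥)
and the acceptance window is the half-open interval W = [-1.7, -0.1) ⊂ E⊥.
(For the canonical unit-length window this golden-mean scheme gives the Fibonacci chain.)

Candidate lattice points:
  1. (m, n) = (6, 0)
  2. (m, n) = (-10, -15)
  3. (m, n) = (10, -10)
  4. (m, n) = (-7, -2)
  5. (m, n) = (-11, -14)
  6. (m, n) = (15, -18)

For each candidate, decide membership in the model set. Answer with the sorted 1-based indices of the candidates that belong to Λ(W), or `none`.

Numerically λ ≈ 1.61803 and λ' = −1/λ ≈ -0.61803.
#1 (6,0): internal coord 6 + (0)·λ' = +6.00000; +6.00000 ∉ [-1.7, -0.1) → out
#2 (-10,-15): internal coord -10 + (-15)·λ' = -0.72949; -0.72949 ∈ [-1.7, -0.1) → IN Λ
#3 (10,-10): internal coord 10 + (-10)·λ' = +16.18034; +16.18034 ∉ [-1.7, -0.1) → out
#4 (-7,-2): internal coord -7 + (-2)·λ' = -5.76393; -5.76393 ∉ [-1.7, -0.1) → out
#5 (-11,-14): internal coord -11 + (-14)·λ' = -2.34752; -2.34752 ∉ [-1.7, -0.1) → out
#6 (15,-18): internal coord 15 + (-18)·λ' = +26.12461; +26.12461 ∉ [-1.7, -0.1) → out

2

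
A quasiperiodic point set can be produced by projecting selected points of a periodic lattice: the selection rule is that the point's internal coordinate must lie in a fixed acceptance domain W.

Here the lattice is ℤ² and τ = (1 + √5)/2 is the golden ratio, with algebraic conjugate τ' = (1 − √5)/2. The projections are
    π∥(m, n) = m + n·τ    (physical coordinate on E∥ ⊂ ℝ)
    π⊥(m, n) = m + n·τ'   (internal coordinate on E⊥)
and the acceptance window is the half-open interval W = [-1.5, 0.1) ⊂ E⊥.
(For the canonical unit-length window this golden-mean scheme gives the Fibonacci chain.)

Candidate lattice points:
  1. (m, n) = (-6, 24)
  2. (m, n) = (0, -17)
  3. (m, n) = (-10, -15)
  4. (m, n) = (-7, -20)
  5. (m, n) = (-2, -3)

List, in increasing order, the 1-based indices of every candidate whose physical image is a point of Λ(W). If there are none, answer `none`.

3, 5

τ' = (1−√5)/2 ≈ -0.618034.
[1] lift (-6,24): star map gives -20.832816; window check -1.5 ≤ -20.832816 < 0.1 is false → out
[2] lift (0,-17): star map gives 10.506578; window check -1.5 ≤ 10.506578 < 0.1 is false → out
[3] lift (-10,-15): star map gives -0.729490; window check -1.5 ≤ -0.729490 < 0.1 is true → IN Λ
[4] lift (-7,-20): star map gives 5.360680; window check -1.5 ≤ 5.360680 < 0.1 is false → out
[5] lift (-2,-3): star map gives -0.145898; window check -1.5 ≤ -0.145898 < 0.1 is true → IN Λ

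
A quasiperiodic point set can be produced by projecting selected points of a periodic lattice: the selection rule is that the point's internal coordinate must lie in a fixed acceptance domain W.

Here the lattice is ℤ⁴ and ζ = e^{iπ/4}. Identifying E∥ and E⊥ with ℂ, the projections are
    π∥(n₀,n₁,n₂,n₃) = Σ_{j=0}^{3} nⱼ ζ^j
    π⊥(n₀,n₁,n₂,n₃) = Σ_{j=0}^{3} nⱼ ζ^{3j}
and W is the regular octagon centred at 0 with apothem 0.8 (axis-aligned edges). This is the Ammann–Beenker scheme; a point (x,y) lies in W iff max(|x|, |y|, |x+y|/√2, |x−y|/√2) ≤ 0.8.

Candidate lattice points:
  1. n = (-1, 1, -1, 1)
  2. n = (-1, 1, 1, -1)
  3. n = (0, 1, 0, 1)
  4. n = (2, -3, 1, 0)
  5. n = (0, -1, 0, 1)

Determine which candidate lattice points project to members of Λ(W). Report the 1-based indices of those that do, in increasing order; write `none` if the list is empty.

none

With ζ = e^{iπ/4} the internal vectors are ζ^0,ζ^3,ζ^6,ζ^9.
#1 (-1, 1, -1, 1): internal (-1.00000, 2.41421); octagon support 2.41421 vs apothem 0.8 → ∉ W
#2 (-1, 1, 1, -1): internal (-2.41421, -1.00000); octagon support 2.41421 vs apothem 0.8 → ∉ W
#3 (0, 1, 0, 1): internal (0.00000, 1.41421); octagon support 1.41421 vs apothem 0.8 → ∉ W
#4 (2, -3, 1, 0): internal (4.12132, -3.12132); octagon support 5.12132 vs apothem 0.8 → ∉ W
#5 (0, -1, 0, 1): internal (1.41421, 0.00000); octagon support 1.41421 vs apothem 0.8 → ∉ W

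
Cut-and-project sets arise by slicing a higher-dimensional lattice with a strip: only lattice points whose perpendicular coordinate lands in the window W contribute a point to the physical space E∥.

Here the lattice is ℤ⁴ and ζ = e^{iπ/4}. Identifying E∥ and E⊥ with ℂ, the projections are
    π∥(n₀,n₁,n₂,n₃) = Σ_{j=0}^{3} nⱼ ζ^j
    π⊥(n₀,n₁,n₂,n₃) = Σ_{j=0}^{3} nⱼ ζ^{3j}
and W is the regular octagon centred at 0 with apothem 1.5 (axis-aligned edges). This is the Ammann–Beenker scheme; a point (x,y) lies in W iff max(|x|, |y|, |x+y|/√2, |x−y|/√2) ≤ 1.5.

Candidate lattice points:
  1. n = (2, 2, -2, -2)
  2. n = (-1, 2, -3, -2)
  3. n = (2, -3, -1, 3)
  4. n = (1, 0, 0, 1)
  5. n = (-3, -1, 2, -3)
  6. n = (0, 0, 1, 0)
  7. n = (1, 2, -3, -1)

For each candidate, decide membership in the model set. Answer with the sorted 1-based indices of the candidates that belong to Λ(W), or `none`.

π⊥(n) = n₀ + n₁ζ³ + n₂ζ⁶ + n₃ζ⁹ where ζ = e^{iπ/4}.
candidate 1: n = (2, 2, -2, -2) → π⊥ ≈ (-0.8284, +2.0000); max(|x|,|y|,|x±y|/√2) = 2.0000 > 1.5 ⇒ ∉ W
candidate 2: n = (-1, 2, -3, -2) → π⊥ ≈ (-3.8284, +3.0000); max(|x|,|y|,|x±y|/√2) = 4.8284 > 1.5 ⇒ ∉ W
candidate 3: n = (2, -3, -1, 3) → π⊥ ≈ (+6.2426, +1.0000); max(|x|,|y|,|x±y|/√2) = 6.2426 > 1.5 ⇒ ∉ W
candidate 4: n = (1, 0, 0, 1) → π⊥ ≈ (+1.7071, +0.7071); max(|x|,|y|,|x±y|/√2) = 1.7071 > 1.5 ⇒ ∉ W
candidate 5: n = (-3, -1, 2, -3) → π⊥ ≈ (-4.4142, -4.8284); max(|x|,|y|,|x±y|/√2) = 6.5355 > 1.5 ⇒ ∉ W
candidate 6: n = (0, 0, 1, 0) → π⊥ ≈ (+0.0000, -1.0000); max(|x|,|y|,|x±y|/√2) = 1.0000 ≤ 1.5 ⇒ ∈ W
candidate 7: n = (1, 2, -3, -1) → π⊥ ≈ (-1.1213, +3.7071); max(|x|,|y|,|x±y|/√2) = 3.7071 > 1.5 ⇒ ∉ W

6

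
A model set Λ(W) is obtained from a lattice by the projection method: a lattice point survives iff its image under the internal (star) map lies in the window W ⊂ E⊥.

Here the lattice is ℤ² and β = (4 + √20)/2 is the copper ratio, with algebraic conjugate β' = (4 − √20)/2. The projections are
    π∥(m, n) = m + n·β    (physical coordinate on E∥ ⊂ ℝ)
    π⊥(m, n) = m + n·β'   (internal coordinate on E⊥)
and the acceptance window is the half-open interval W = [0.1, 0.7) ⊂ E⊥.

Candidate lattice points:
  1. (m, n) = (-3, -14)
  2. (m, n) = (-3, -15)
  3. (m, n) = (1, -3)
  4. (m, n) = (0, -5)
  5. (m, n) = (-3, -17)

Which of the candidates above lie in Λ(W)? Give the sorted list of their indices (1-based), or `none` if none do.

Compute β' = (4−√20)/2 = -0.236068, so π⊥(m,n) = m -0.236068·n.
candidate 1: (m,n)=(-3,-14) → π∥ = -3-14·β ≈ -62.304952, π⊥ = -3-14·β' ≈ 0.304952 ∈ [0.1, 0.7) ⇒ IN Λ
candidate 2: (m,n)=(-3,-15) → π∥ = -3-15·β ≈ -66.541020, π⊥ = -3-15·β' ≈ 0.541020 ∈ [0.1, 0.7) ⇒ IN Λ
candidate 3: (m,n)=(1,-3) → π∥ = 1-3·β ≈ -11.708204, π⊥ = 1-3·β' ≈ 1.708204 ∉ [0.1, 0.7) ⇒ out
candidate 4: (m,n)=(0,-5) → π∥ = 0-5·β ≈ -21.180340, π⊥ = 0-5·β' ≈ 1.180340 ∉ [0.1, 0.7) ⇒ out
candidate 5: (m,n)=(-3,-17) → π∥ = -3-17·β ≈ -75.013156, π⊥ = -3-17·β' ≈ 1.013156 ∉ [0.1, 0.7) ⇒ out

1, 2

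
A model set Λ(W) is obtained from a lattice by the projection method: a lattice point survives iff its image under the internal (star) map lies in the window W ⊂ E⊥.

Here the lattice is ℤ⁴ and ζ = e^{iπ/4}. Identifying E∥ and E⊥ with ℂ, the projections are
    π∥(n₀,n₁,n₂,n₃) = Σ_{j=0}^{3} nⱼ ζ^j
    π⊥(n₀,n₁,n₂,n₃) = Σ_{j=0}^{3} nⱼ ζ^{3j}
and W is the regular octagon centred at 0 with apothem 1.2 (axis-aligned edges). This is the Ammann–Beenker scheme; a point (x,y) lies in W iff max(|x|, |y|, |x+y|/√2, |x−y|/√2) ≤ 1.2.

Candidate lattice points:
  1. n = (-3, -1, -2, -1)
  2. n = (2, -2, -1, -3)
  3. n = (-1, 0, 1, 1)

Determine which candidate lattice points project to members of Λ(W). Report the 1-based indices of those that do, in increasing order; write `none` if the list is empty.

Internal map: ζ^{3j} for j=0..3 gives (1,0), (−√2/2,√2/2), (0,−1), (√2/2,√2/2).
#1 (-3, -1, -2, -1): internal (-3.0000, 0.5858); octagon support 3.0000 vs apothem 1.2 → ∉ W
#2 (2, -2, -1, -3): internal (1.2929, -2.5355); octagon support 2.7071 vs apothem 1.2 → ∉ W
#3 (-1, 0, 1, 1): internal (-0.2929, -0.2929); octagon support 0.4142 vs apothem 1.2 → ∈ W

3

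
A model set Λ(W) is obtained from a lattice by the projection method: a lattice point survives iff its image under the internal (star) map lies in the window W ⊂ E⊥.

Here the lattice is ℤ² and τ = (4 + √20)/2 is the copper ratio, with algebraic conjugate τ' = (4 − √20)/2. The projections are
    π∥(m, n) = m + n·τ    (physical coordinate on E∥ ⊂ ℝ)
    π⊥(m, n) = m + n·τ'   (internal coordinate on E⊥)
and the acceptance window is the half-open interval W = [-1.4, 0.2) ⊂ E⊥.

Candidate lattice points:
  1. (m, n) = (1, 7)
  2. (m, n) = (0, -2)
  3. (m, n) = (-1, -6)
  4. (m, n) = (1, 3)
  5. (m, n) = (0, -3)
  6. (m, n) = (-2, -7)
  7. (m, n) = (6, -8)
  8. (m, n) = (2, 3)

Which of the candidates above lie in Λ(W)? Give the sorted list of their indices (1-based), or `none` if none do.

1, 6

Numerically τ ≈ 4.236068 and τ' = −1/τ ≈ -0.236068.
#1 (1,7): internal coord 1 + (7)·τ' = -0.652476; -0.652476 ∈ [-1.4, 0.2) → IN Λ
#2 (0,-2): internal coord 0 + (-2)·τ' = +0.472136; +0.472136 ∉ [-1.4, 0.2) → out
#3 (-1,-6): internal coord -1 + (-6)·τ' = +0.416408; +0.416408 ∉ [-1.4, 0.2) → out
#4 (1,3): internal coord 1 + (3)·τ' = +0.291796; +0.291796 ∉ [-1.4, 0.2) → out
#5 (0,-3): internal coord 0 + (-3)·τ' = +0.708204; +0.708204 ∉ [-1.4, 0.2) → out
#6 (-2,-7): internal coord -2 + (-7)·τ' = -0.347524; -0.347524 ∈ [-1.4, 0.2) → IN Λ
#7 (6,-8): internal coord 6 + (-8)·τ' = +7.888544; +7.888544 ∉ [-1.4, 0.2) → out
#8 (2,3): internal coord 2 + (3)·τ' = +1.291796; +1.291796 ∉ [-1.4, 0.2) → out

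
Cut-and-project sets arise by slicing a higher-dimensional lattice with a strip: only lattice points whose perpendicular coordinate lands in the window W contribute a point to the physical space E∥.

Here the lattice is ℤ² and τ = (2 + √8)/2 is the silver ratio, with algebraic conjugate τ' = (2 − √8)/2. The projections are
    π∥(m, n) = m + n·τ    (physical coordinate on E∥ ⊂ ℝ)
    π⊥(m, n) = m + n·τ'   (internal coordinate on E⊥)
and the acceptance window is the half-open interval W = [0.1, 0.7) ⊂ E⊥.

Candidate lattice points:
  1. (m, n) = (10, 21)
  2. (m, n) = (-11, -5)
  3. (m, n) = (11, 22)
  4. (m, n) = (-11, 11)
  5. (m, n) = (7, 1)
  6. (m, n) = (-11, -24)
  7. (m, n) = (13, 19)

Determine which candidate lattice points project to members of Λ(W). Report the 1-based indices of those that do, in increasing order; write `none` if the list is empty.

Numerically τ ≈ 2.414214 and τ' = −1/τ ≈ -0.414214.
[1] lift (10,21): star map gives 1.301515; window check 0.1 ≤ 1.301515 < 0.7 is false → out
[2] lift (-11,-5): star map gives -8.928932; window check 0.1 ≤ -8.928932 < 0.7 is false → out
[3] lift (11,22): star map gives 1.887302; window check 0.1 ≤ 1.887302 < 0.7 is false → out
[4] lift (-11,11): star map gives -15.556349; window check 0.1 ≤ -15.556349 < 0.7 is false → out
[5] lift (7,1): star map gives 6.585786; window check 0.1 ≤ 6.585786 < 0.7 is false → out
[6] lift (-11,-24): star map gives -1.058875; window check 0.1 ≤ -1.058875 < 0.7 is false → out
[7] lift (13,19): star map gives 5.129942; window check 0.1 ≤ 5.129942 < 0.7 is false → out

none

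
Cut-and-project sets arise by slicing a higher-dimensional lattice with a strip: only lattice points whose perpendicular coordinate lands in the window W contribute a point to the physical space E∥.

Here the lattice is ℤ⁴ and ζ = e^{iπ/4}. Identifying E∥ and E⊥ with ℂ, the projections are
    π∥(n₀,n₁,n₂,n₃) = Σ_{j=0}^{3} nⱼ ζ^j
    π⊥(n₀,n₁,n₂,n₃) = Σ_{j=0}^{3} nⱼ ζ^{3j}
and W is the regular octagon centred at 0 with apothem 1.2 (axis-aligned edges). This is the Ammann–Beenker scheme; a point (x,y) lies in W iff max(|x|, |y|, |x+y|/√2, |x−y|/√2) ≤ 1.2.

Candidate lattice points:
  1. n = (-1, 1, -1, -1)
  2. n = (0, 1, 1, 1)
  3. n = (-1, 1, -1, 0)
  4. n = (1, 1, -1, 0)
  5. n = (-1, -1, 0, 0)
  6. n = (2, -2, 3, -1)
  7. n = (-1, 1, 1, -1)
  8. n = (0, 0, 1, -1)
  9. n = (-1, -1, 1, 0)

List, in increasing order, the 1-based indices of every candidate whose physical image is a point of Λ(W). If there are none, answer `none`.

π⊥(n) = n₀ + n₁ζ³ + n₂ζ⁶ + n₃ζ⁹ where ζ = e^{iπ/4}.
candidate 1: n = (-1, 1, -1, -1) → π⊥ ≈ (-2.414214, +1.000000); max(|x|,|y|,|x±y|/√2) = 2.414214 > 1.2 ⇒ ∉ W
candidate 2: n = (0, 1, 1, 1) → π⊥ ≈ (+0.000000, +0.414214); max(|x|,|y|,|x±y|/√2) = 0.414214 ≤ 1.2 ⇒ ∈ W
candidate 3: n = (-1, 1, -1, 0) → π⊥ ≈ (-1.707107, +1.707107); max(|x|,|y|,|x±y|/√2) = 2.414214 > 1.2 ⇒ ∉ W
candidate 4: n = (1, 1, -1, 0) → π⊥ ≈ (+0.292893, +1.707107); max(|x|,|y|,|x±y|/√2) = 1.707107 > 1.2 ⇒ ∉ W
candidate 5: n = (-1, -1, 0, 0) → π⊥ ≈ (-0.292893, -0.707107); max(|x|,|y|,|x±y|/√2) = 0.707107 ≤ 1.2 ⇒ ∈ W
candidate 6: n = (2, -2, 3, -1) → π⊥ ≈ (+2.707107, -5.121320); max(|x|,|y|,|x±y|/√2) = 5.535534 > 1.2 ⇒ ∉ W
candidate 7: n = (-1, 1, 1, -1) → π⊥ ≈ (-2.414214, -1.000000); max(|x|,|y|,|x±y|/√2) = 2.414214 > 1.2 ⇒ ∉ W
candidate 8: n = (0, 0, 1, -1) → π⊥ ≈ (-0.707107, -1.707107); max(|x|,|y|,|x±y|/√2) = 1.707107 > 1.2 ⇒ ∉ W
candidate 9: n = (-1, -1, 1, 0) → π⊥ ≈ (-0.292893, -1.707107); max(|x|,|y|,|x±y|/√2) = 1.707107 > 1.2 ⇒ ∉ W

2, 5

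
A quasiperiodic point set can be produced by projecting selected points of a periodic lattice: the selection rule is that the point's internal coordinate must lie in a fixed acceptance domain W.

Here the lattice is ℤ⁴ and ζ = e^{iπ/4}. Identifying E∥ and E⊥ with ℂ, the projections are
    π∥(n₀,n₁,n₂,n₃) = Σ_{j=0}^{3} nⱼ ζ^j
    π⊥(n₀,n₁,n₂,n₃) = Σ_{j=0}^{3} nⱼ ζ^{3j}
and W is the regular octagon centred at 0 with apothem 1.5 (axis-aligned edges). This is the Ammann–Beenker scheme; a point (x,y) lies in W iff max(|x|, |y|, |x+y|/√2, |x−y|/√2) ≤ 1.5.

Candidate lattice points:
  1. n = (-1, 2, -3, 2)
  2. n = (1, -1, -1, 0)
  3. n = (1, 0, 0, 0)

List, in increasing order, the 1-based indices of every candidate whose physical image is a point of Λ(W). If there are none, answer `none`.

3

π⊥(n) = n₀ + n₁ζ³ + n₂ζ⁶ + n₃ζ⁹ where ζ = e^{iπ/4}.
#1 (-1, 2, -3, 2): internal (-1.00000, 5.82843); octagon support 5.82843 vs apothem 1.5 → ∉ W
#2 (1, -1, -1, 0): internal (1.70711, 0.29289); octagon support 1.70711 vs apothem 1.5 → ∉ W
#3 (1, 0, 0, 0): internal (1.00000, 0.00000); octagon support 1.00000 vs apothem 1.5 → ∈ W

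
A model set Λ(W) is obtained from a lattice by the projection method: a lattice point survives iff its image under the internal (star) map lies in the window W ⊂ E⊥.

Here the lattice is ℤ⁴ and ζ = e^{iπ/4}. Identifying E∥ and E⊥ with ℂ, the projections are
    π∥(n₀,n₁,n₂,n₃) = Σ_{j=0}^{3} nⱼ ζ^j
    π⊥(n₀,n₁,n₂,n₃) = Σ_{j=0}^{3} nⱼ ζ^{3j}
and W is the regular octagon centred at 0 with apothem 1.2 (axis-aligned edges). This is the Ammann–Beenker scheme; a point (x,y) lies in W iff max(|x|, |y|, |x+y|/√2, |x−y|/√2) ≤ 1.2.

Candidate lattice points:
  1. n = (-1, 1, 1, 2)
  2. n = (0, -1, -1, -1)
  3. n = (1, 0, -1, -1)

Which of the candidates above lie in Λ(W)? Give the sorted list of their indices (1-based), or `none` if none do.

π⊥(n) = n₀ + n₁ζ³ + n₂ζ⁶ + n₃ζ⁹ where ζ = e^{iπ/4}.
candidate 1: n = (-1, 1, 1, 2) → π⊥ ≈ (-0.29289, +1.12132); max(|x|,|y|,|x±y|/√2) = 1.12132 ≤ 1.2 ⇒ ∈ W
candidate 2: n = (0, -1, -1, -1) → π⊥ ≈ (+0.00000, -0.41421); max(|x|,|y|,|x±y|/√2) = 0.41421 ≤ 1.2 ⇒ ∈ W
candidate 3: n = (1, 0, -1, -1) → π⊥ ≈ (+0.29289, +0.29289); max(|x|,|y|,|x±y|/√2) = 0.41421 ≤ 1.2 ⇒ ∈ W

1, 2, 3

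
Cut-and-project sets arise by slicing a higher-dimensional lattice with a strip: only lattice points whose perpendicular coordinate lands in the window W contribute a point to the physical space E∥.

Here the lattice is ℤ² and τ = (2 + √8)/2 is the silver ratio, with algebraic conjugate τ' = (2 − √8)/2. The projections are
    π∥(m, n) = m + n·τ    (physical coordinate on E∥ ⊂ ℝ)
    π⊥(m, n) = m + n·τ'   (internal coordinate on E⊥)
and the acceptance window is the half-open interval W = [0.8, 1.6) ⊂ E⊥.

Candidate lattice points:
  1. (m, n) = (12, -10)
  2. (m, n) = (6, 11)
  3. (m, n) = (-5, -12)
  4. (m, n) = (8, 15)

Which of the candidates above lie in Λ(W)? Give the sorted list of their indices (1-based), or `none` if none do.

Numerically τ ≈ 2.41421 and τ' = −1/τ ≈ -0.41421.
#1 (12,-10): internal coord 12 + (-10)·τ' = +16.14214; +16.14214 ∉ [0.8, 1.6) → out
#2 (6,11): internal coord 6 + (11)·τ' = +1.44365; +1.44365 ∈ [0.8, 1.6) → IN Λ
#3 (-5,-12): internal coord -5 + (-12)·τ' = -0.02944; -0.02944 ∉ [0.8, 1.6) → out
#4 (8,15): internal coord 8 + (15)·τ' = +1.78680; +1.78680 ∉ [0.8, 1.6) → out

2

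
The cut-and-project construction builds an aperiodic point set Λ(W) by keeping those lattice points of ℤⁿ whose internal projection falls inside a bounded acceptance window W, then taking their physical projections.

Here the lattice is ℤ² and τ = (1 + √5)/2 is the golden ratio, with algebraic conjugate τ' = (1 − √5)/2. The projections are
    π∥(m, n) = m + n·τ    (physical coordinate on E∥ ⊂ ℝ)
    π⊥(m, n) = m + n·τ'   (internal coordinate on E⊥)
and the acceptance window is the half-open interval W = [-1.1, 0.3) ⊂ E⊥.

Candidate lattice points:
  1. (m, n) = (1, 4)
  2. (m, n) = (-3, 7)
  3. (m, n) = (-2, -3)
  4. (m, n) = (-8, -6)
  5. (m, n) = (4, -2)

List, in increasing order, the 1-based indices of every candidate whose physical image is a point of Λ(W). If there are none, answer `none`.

Numerically τ ≈ 1.618034 and τ' = −1/τ ≈ -0.618034.
#1 (1,4): internal coord 1 + (4)·τ' = -1.472136; -1.472136 ∉ [-1.1, 0.3) → out
#2 (-3,7): internal coord -3 + (7)·τ' = -7.326238; -7.326238 ∉ [-1.1, 0.3) → out
#3 (-2,-3): internal coord -2 + (-3)·τ' = -0.145898; -0.145898 ∈ [-1.1, 0.3) → IN Λ
#4 (-8,-6): internal coord -8 + (-6)·τ' = -4.291796; -4.291796 ∉ [-1.1, 0.3) → out
#5 (4,-2): internal coord 4 + (-2)·τ' = +5.236068; +5.236068 ∉ [-1.1, 0.3) → out

3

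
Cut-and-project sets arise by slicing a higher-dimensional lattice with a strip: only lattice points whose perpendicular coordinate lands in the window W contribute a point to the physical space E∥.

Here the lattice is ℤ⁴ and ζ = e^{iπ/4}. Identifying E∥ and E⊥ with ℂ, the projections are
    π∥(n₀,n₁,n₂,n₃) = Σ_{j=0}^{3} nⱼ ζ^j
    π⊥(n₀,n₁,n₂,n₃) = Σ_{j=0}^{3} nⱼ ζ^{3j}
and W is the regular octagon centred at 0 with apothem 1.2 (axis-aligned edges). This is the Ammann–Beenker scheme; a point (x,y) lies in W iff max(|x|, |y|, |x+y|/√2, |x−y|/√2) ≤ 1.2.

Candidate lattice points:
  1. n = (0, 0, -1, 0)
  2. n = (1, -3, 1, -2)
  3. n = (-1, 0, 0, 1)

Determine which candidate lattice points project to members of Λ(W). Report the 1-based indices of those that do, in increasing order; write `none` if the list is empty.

With ζ = e^{iπ/4} the internal vectors are ζ^0,ζ^3,ζ^6,ζ^9.
candidate 1: n = (0, 0, -1, 0) → π⊥ ≈ (+0.00000, +1.00000); max(|x|,|y|,|x±y|/√2) = 1.00000 ≤ 1.2 ⇒ ∈ W
candidate 2: n = (1, -3, 1, -2) → π⊥ ≈ (+1.70711, -4.53553); max(|x|,|y|,|x±y|/√2) = 4.53553 > 1.2 ⇒ ∉ W
candidate 3: n = (-1, 0, 0, 1) → π⊥ ≈ (-0.29289, +0.70711); max(|x|,|y|,|x±y|/√2) = 0.70711 ≤ 1.2 ⇒ ∈ W

1, 3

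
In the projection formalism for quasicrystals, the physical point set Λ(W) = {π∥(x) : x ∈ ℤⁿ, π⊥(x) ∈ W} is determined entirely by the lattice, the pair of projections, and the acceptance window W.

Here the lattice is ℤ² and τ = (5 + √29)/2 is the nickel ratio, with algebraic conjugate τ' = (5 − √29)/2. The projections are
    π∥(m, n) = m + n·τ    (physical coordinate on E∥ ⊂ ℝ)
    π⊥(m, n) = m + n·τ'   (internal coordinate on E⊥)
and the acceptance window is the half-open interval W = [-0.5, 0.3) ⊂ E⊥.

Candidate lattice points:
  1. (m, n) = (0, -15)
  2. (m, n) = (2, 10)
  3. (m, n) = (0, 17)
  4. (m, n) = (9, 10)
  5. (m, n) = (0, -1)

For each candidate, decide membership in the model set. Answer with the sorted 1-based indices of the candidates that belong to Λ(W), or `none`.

Compute τ' = (5−√29)/2 = -0.19258, so π⊥(m,n) = m -0.19258·n.
[1] lift (0,-15): star map gives 2.88874; window check -0.5 ≤ 2.88874 < 0.3 is false → out
[2] lift (2,10): star map gives 0.07418; window check -0.5 ≤ 0.07418 < 0.3 is true → IN Λ
[3] lift (0,17): star map gives -3.27390; window check -0.5 ≤ -3.27390 < 0.3 is false → out
[4] lift (9,10): star map gives 7.07418; window check -0.5 ≤ 7.07418 < 0.3 is false → out
[5] lift (0,-1): star map gives 0.19258; window check -0.5 ≤ 0.19258 < 0.3 is true → IN Λ

2, 5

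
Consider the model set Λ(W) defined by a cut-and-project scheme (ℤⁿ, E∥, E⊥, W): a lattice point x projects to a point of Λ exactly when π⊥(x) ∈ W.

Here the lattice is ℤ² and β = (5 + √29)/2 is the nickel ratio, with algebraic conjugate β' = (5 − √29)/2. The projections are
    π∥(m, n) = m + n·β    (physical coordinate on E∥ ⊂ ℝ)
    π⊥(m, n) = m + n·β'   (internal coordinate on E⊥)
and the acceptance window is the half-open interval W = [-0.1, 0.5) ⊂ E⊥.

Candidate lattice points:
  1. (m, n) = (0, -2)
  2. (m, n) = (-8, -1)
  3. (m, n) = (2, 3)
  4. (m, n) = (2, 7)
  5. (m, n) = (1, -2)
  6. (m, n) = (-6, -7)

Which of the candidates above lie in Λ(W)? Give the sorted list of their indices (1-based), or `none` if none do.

1

Compute β' = (5−√29)/2 = -0.192582, so π⊥(m,n) = m -0.192582·n.
candidate 1: (m,n)=(0,-2) → π∥ = 0-2·β ≈ -10.385165, π⊥ = 0-2·β' ≈ 0.385165 ∈ [-0.1, 0.5) ⇒ IN Λ
candidate 2: (m,n)=(-8,-1) → π∥ = -8-1·β ≈ -13.192582, π⊥ = -8-1·β' ≈ -7.807418 ∉ [-0.1, 0.5) ⇒ out
candidate 3: (m,n)=(2,3) → π∥ = 2+3·β ≈ 17.577747, π⊥ = 2+3·β' ≈ 1.422253 ∉ [-0.1, 0.5) ⇒ out
candidate 4: (m,n)=(2,7) → π∥ = 2+7·β ≈ 38.348077, π⊥ = 2+7·β' ≈ 0.651923 ∉ [-0.1, 0.5) ⇒ out
candidate 5: (m,n)=(1,-2) → π∥ = 1-2·β ≈ -9.385165, π⊥ = 1-2·β' ≈ 1.385165 ∉ [-0.1, 0.5) ⇒ out
candidate 6: (m,n)=(-6,-7) → π∥ = -6-7·β ≈ -42.348077, π⊥ = -6-7·β' ≈ -4.651923 ∉ [-0.1, 0.5) ⇒ out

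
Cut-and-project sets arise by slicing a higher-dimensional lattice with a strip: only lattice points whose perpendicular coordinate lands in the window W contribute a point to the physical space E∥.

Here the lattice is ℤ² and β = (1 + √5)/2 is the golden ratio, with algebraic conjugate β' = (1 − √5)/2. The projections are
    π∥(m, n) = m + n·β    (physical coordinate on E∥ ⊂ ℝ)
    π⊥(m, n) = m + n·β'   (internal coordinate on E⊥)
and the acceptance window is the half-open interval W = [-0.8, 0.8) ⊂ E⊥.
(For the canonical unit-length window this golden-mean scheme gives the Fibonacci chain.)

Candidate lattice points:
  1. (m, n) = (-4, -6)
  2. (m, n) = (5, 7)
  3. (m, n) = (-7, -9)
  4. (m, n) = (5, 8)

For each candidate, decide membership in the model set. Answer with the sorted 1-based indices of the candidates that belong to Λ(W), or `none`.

1, 2, 4

β' = (1−√5)/2 ≈ -0.6180.
#1 (-4,-6): internal coord -4 + (-6)·β' = -0.2918; -0.2918 ∈ [-0.8, 0.8) → IN Λ
#2 (5,7): internal coord 5 + (7)·β' = +0.6738; +0.6738 ∈ [-0.8, 0.8) → IN Λ
#3 (-7,-9): internal coord -7 + (-9)·β' = -1.4377; -1.4377 ∉ [-0.8, 0.8) → out
#4 (5,8): internal coord 5 + (8)·β' = +0.0557; +0.0557 ∈ [-0.8, 0.8) → IN Λ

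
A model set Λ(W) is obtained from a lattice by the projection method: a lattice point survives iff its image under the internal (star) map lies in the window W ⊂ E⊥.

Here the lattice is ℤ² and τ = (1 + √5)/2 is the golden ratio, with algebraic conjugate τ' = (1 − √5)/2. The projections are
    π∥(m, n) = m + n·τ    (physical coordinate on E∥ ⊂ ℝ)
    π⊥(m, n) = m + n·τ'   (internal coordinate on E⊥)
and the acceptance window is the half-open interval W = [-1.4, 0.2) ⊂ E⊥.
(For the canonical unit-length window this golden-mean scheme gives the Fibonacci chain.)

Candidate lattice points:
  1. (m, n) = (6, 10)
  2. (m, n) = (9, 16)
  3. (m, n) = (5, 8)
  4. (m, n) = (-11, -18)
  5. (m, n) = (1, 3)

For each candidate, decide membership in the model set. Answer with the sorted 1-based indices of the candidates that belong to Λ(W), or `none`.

τ' = (1−√5)/2 ≈ -0.61803.
candidate 1: (m,n)=(6,10) → π∥ = 6+10·τ ≈ 22.18034, π⊥ = 6+10·τ' ≈ -0.18034 ∈ [-1.4, 0.2) ⇒ IN Λ
candidate 2: (m,n)=(9,16) → π∥ = 9+16·τ ≈ 34.88854, π⊥ = 9+16·τ' ≈ -0.88854 ∈ [-1.4, 0.2) ⇒ IN Λ
candidate 3: (m,n)=(5,8) → π∥ = 5+8·τ ≈ 17.94427, π⊥ = 5+8·τ' ≈ 0.05573 ∈ [-1.4, 0.2) ⇒ IN Λ
candidate 4: (m,n)=(-11,-18) → π∥ = -11-18·τ ≈ -40.12461, π⊥ = -11-18·τ' ≈ 0.12461 ∈ [-1.4, 0.2) ⇒ IN Λ
candidate 5: (m,n)=(1,3) → π∥ = 1+3·τ ≈ 5.85410, π⊥ = 1+3·τ' ≈ -0.85410 ∈ [-1.4, 0.2) ⇒ IN Λ

1, 2, 3, 4, 5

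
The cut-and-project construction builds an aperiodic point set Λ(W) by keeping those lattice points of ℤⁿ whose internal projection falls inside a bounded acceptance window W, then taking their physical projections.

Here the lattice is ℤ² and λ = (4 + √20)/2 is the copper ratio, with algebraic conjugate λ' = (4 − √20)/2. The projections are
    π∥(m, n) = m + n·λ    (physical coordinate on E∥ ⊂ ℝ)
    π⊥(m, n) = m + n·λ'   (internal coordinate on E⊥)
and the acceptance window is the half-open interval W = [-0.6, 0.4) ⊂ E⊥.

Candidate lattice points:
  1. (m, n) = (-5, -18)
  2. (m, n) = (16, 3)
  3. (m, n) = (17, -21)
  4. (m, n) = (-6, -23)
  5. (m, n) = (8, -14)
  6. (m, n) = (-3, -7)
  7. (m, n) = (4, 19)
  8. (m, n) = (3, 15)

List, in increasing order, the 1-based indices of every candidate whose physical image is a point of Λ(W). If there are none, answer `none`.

4, 7, 8

Compute λ' = (4−√20)/2 = -0.23607, so π⊥(m,n) = m -0.23607·n.
[1] lift (-5,-18): star map gives -0.75078; window check -0.6 ≤ -0.75078 < 0.4 is false → out
[2] lift (16,3): star map gives 15.29180; window check -0.6 ≤ 15.29180 < 0.4 is false → out
[3] lift (17,-21): star map gives 21.95743; window check -0.6 ≤ 21.95743 < 0.4 is false → out
[4] lift (-6,-23): star map gives -0.57044; window check -0.6 ≤ -0.57044 < 0.4 is true → IN Λ
[5] lift (8,-14): star map gives 11.30495; window check -0.6 ≤ 11.30495 < 0.4 is false → out
[6] lift (-3,-7): star map gives -1.34752; window check -0.6 ≤ -1.34752 < 0.4 is false → out
[7] lift (4,19): star map gives -0.48529; window check -0.6 ≤ -0.48529 < 0.4 is true → IN Λ
[8] lift (3,15): star map gives -0.54102; window check -0.6 ≤ -0.54102 < 0.4 is true → IN Λ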